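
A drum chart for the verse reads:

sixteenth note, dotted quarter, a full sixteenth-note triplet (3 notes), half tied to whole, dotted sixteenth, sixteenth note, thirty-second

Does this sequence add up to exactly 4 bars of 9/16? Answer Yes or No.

One bar of 9/16 = 18 thirty-second notes, so 4 bars = 72.
Each duration in thirty-second notes: sixteenth note = 2; dotted quarter = 12; a full sixteenth-note triplet (3 notes) (three triplet sixteenths span one eighth) = 4; half tied to whole (half + whole) = 48; dotted sixteenth = 3; sixteenth note = 2; thirty-second = 1.
Adding: 2 + 12 + 4 + 48 + 3 + 2 + 1 = 72.
72 equals 72, so the answer is Yes.

Yes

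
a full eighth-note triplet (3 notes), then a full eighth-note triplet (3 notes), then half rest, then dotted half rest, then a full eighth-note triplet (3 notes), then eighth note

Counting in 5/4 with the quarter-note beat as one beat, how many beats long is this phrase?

8.5

One quarter-note beat = 2 eighth notes.
In eighth notes: a full eighth-note triplet (3 notes) (three triplet eighths span one quarter) = 2; a full eighth-note triplet (3 notes) (three triplet eighths span one quarter) = 2; half rest = 4; dotted half rest = 6; a full eighth-note triplet (3 notes) (three triplet eighths span one quarter) = 2; eighth note = 1.
Sum: 2 + 2 + 4 + 6 + 2 + 1 = 17.
17 ÷ 2 = 8.5 beats.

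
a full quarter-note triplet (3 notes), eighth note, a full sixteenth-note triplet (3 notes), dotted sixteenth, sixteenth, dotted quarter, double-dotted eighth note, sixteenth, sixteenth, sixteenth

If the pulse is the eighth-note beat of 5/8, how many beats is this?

One eighth-note beat = 4 thirty-second notes.
Express everything in thirty-second notes: a full quarter-note triplet (3 notes) (three triplet quarters span one half) = 16; eighth note = 4; a full sixteenth-note triplet (3 notes) (three triplet sixteenths span one eighth) = 4; dotted sixteenth = 3; sixteenth = 2; dotted quarter = 12; double-dotted eighth note = 7; sixteenth = 2; sixteenth = 2; sixteenth = 2.
Total: 16 + 4 + 4 + 3 + 2 + 12 + 7 + 2 + 2 + 2 = 54.
54 ÷ 4 = 13.5 beats.

13.5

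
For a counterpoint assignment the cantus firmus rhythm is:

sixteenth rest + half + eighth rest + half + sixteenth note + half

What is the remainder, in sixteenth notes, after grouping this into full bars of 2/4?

One bar of 2/4 = 8 sixteenth notes.
Working in sixteenth notes: sixteenth rest = 1; half = 8; eighth rest = 2; half = 8; sixteenth note = 1; half = 8.
Adding: 1 + 8 + 2 + 8 + 1 + 8 = 28.
28 ÷ 8 = 3 complete bars with 4 sixteenth notes remaining.

4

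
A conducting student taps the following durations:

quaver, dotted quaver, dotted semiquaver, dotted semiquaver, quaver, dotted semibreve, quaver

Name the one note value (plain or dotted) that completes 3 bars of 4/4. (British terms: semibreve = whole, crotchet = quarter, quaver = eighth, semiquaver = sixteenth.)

3 bars of 4/4 = 96 thirty-second notes.
Express everything in thirty-second notes: quaver = 4; dotted quaver = 6; dotted semiquaver = 3; dotted semiquaver = 3; quaver = 4; dotted semibreve = 48; quaver = 4.
Altogether 4 + 6 + 3 + 3 + 4 + 48 + 4 = 72.
Remaining: 96 − 72 = 24 thirty-second notes, which is a dotted half note.

dotted half note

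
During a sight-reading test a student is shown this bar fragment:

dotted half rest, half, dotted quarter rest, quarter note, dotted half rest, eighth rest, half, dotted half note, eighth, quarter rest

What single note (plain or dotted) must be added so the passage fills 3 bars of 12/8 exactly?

eighth note

3 bars of 12/8 = 36 eighth notes.
Each duration in eighth notes: dotted half rest = 6; half = 4; dotted quarter rest = 3; quarter note = 2; dotted half rest = 6; eighth rest = 1; half = 4; dotted half note = 6; eighth = 1; quarter rest = 2.
Sum: 6 + 4 + 3 + 2 + 6 + 1 + 4 + 6 + 1 + 2 = 35.
Remaining: 36 − 35 = 1 eighth note, which is a eighth note.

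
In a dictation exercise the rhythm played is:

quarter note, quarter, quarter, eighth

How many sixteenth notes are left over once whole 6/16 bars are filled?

2

One bar of 6/16 = 3 eighth notes.
In eighth notes: quarter note = 2; quarter = 2; quarter = 2; eighth = 1.
Adding: 2 + 2 + 2 + 1 = 7.
7 ÷ 3 = 2 complete bars with 1 eighth note remaining = 2 sixteenth notes.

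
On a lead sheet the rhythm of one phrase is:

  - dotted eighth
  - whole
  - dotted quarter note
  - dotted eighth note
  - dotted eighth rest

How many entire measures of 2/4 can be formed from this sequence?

One bar of 2/4 = 8 sixteenth notes.
In sixteenth notes: dotted eighth = 3; whole = 16; dotted quarter note = 6; dotted eighth note = 3; dotted eighth rest = 3.
Adding: 3 + 16 + 6 + 3 + 3 = 31.
31 ÷ 8 = 3 complete bars with 7 left over.

3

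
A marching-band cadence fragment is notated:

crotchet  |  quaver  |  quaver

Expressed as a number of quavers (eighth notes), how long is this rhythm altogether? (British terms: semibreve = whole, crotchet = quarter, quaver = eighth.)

Working in eighth notes: crotchet = 2; quaver = 1; quaver = 1.
Adding: 2 + 1 + 1 = 4 eighth notes.

4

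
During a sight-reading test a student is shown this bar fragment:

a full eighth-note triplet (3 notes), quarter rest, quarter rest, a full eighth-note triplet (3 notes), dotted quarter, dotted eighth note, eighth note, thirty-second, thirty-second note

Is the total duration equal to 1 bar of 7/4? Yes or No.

Yes

One bar of 7/4 = 56 thirty-second notes.
Convert each value to thirty-second notes: a full eighth-note triplet (3 notes) (three triplet eighths span one quarter) = 8; quarter rest = 8; quarter rest = 8; a full eighth-note triplet (3 notes) (three triplet eighths span one quarter) = 8; dotted quarter = 12; dotted eighth note = 6; eighth note = 4; thirty-second = 1; thirty-second note = 1.
Adding: 8 + 8 + 8 + 8 + 12 + 6 + 4 + 1 + 1 = 56.
56 equals 56, so the answer is Yes.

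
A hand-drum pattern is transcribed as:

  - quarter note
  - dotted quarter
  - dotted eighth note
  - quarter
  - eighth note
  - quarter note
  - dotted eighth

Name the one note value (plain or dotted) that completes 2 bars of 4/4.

2 bars of 4/4 = 32 sixteenth notes.
Each duration in sixteenth notes: quarter note = 4; dotted quarter = 6; dotted eighth note = 3; quarter = 4; eighth note = 2; quarter note = 4; dotted eighth = 3.
Adding: 4 + 6 + 3 + 4 + 2 + 4 + 3 = 26.
Remaining: 32 − 26 = 6 sixteenth notes, which is a dotted quarter note.

dotted quarter note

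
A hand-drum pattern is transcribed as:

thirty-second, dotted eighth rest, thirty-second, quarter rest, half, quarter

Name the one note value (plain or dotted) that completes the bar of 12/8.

quarter note

The bar of 12/8 = 48 thirty-second notes.
Express everything in thirty-second notes: thirty-second = 1; dotted eighth rest = 6; thirty-second = 1; quarter rest = 8; half = 16; quarter = 8.
Sum: 1 + 6 + 1 + 8 + 16 + 8 = 40.
Remaining: 48 − 40 = 8 thirty-second notes, which is a quarter note.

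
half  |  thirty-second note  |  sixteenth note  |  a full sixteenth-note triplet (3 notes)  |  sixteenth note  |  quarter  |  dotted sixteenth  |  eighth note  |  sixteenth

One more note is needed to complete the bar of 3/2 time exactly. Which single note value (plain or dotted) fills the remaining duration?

The bar of 3/2 = 48 thirty-second notes.
Each duration in thirty-second notes: half = 16; thirty-second note = 1; sixteenth note = 2; a full sixteenth-note triplet (3 notes) (three triplet sixteenths span one eighth) = 4; sixteenth note = 2; quarter = 8; dotted sixteenth = 3; eighth note = 4; sixteenth = 2.
Adding: 16 + 1 + 2 + 4 + 2 + 8 + 3 + 4 + 2 = 42.
Remaining: 48 − 42 = 6 thirty-second notes, which is a dotted eighth note.

dotted eighth note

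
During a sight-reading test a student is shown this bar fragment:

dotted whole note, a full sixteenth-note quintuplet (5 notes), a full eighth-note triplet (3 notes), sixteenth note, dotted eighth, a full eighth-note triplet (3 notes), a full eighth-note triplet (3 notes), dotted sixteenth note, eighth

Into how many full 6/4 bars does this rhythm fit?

One bar of 6/4 = 48 thirty-second notes.
Each duration in thirty-second notes: dotted whole note = 48; a full sixteenth-note quintuplet (5 notes) (five quintuplet sixteenths span one quarter) = 8; a full eighth-note triplet (3 notes) (three triplet eighths span one quarter) = 8; sixteenth note = 2; dotted eighth = 6; a full eighth-note triplet (3 notes) (three triplet eighths span one quarter) = 8; a full eighth-note triplet (3 notes) (three triplet eighths span one quarter) = 8; dotted sixteenth note = 3; eighth = 4.
Sum: 48 + 8 + 8 + 2 + 6 + 8 + 8 + 3 + 4 = 95.
95 ÷ 48 = 1 complete bar with 47 left over.

1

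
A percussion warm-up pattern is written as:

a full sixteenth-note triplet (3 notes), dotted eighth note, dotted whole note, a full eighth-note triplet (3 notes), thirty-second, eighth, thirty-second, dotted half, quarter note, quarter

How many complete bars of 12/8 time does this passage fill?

One bar of 12/8 = 48 thirty-second notes.
In thirty-second notes: a full sixteenth-note triplet (3 notes) (three triplet sixteenths span one eighth) = 4; dotted eighth note = 6; dotted whole note = 48; a full eighth-note triplet (3 notes) (three triplet eighths span one quarter) = 8; thirty-second = 1; eighth = 4; thirty-second = 1; dotted half = 24; quarter note = 8; quarter = 8.
Altogether 4 + 6 + 48 + 8 + 1 + 4 + 1 + 24 + 8 + 8 = 112.
112 ÷ 48 = 2 complete bars with 16 left over.

2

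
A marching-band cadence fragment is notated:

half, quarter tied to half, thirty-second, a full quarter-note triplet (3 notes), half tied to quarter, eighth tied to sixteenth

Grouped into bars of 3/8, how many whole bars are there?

7

One bar of 3/8 = 12 thirty-second notes.
In thirty-second notes: half = 16; quarter tied to half (quarter + half) = 24; thirty-second = 1; a full quarter-note triplet (3 notes) (three triplet quarters span one half) = 16; half tied to quarter (half + quarter) = 24; eighth tied to sixteenth (eighth + sixteenth) = 6.
Sum: 16 + 24 + 1 + 16 + 24 + 6 = 87.
87 ÷ 12 = 7 complete bars with 3 left over.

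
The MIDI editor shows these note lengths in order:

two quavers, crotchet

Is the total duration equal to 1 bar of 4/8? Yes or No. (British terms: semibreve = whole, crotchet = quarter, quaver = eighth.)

One bar of 4/8 = 4 eighth notes.
In eighth notes: quaver = 1; quaver = 1; crotchet = 2.
Total: 1 + 1 + 2 = 4.
4 equals 4, so the answer is Yes.

Yes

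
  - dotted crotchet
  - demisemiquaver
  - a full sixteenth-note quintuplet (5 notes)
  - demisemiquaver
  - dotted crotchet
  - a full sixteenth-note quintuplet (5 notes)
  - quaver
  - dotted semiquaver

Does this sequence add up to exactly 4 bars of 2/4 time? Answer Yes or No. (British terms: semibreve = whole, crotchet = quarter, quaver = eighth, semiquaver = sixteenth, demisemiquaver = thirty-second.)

One bar of 2/4 = 16 thirty-second notes, so 4 bars = 64.
Convert each value to thirty-second notes: dotted crotchet = 12; demisemiquaver = 1; a full sixteenth-note quintuplet (5 notes) (five quintuplet sixteenths span one quarter) = 8; demisemiquaver = 1; dotted crotchet = 12; a full sixteenth-note quintuplet (5 notes) (five quintuplet sixteenths span one quarter) = 8; quaver = 4; dotted semiquaver = 3.
Altogether 12 + 1 + 8 + 1 + 12 + 8 + 4 + 3 = 49.
49 falls short of 64, so the answer is No.

No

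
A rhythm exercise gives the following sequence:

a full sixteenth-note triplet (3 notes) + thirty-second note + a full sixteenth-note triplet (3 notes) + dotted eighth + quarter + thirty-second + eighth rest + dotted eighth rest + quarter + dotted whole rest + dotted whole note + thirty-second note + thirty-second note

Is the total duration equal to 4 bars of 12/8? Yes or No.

No

One bar of 12/8 = 48 thirty-second notes, so 4 bars = 192.
In thirty-second notes: a full sixteenth-note triplet (3 notes) (three triplet sixteenths span one eighth) = 4; thirty-second note = 1; a full sixteenth-note triplet (3 notes) (three triplet sixteenths span one eighth) = 4; dotted eighth = 6; quarter = 8; thirty-second = 1; eighth rest = 4; dotted eighth rest = 6; quarter = 8; dotted whole rest = 48; dotted whole note = 48; thirty-second note = 1; thirty-second note = 1.
Adding: 4 + 1 + 4 + 6 + 8 + 1 + 4 + 6 + 8 + 48 + 48 + 1 + 1 = 140.
140 falls short of 192, so the answer is No.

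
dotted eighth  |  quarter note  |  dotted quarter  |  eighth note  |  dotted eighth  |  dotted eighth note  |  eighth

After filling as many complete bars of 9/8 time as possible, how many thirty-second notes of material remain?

10

One bar of 9/8 = 18 sixteenth notes.
Working in sixteenth notes: dotted eighth = 3; quarter note = 4; dotted quarter = 6; eighth note = 2; dotted eighth = 3; dotted eighth note = 3; eighth = 2.
Sum: 3 + 4 + 6 + 2 + 3 + 3 + 2 = 23.
23 ÷ 18 = 1 complete bar with 5 sixteenth notes remaining = 10 thirty-second notes.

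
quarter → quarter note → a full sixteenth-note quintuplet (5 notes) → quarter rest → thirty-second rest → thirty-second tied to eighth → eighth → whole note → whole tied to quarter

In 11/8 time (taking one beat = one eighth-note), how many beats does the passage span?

28.5

One eighth-note beat = 4 thirty-second notes.
Working in thirty-second notes: quarter = 8; quarter note = 8; a full sixteenth-note quintuplet (5 notes) (five quintuplet sixteenths span one quarter) = 8; quarter rest = 8; thirty-second rest = 1; thirty-second tied to eighth (thirty-second + eighth) = 5; eighth = 4; whole note = 32; whole tied to quarter (whole + quarter) = 40.
Sum: 8 + 8 + 8 + 8 + 1 + 5 + 4 + 32 + 40 = 114.
114 ÷ 4 = 28.5 beats.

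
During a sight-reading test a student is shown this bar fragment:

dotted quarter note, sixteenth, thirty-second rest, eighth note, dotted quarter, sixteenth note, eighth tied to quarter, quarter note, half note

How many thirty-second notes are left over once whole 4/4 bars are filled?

One bar of 4/4 = 32 thirty-second notes.
Working in thirty-second notes: dotted quarter note = 12; sixteenth = 2; thirty-second rest = 1; eighth note = 4; dotted quarter = 12; sixteenth note = 2; eighth tied to quarter (eighth + quarter) = 12; quarter note = 8; half note = 16.
Adding: 12 + 2 + 1 + 4 + 12 + 2 + 12 + 8 + 16 = 69.
69 ÷ 32 = 2 complete bars with 5 thirty-second notes remaining.

5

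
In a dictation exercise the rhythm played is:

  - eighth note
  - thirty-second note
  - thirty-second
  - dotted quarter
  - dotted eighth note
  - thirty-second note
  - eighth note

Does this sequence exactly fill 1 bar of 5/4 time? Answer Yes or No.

No

One bar of 5/4 = 40 thirty-second notes.
Convert each value to thirty-second notes: eighth note = 4; thirty-second note = 1; thirty-second = 1; dotted quarter = 12; dotted eighth note = 6; thirty-second note = 1; eighth note = 4.
Total: 4 + 1 + 1 + 12 + 6 + 1 + 4 = 29.
29 falls short of 40, so the answer is No.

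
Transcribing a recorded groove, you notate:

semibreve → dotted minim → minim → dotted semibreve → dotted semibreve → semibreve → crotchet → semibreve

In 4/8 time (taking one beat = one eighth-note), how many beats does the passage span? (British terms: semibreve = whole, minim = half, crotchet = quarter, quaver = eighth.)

One eighth-note beat = 2 sixteenth notes.
Convert each value to sixteenth notes: semibreve = 16; dotted minim = 12; minim = 8; dotted semibreve = 24; dotted semibreve = 24; semibreve = 16; crotchet = 4; semibreve = 16.
Total: 16 + 12 + 8 + 24 + 24 + 16 + 4 + 16 = 120.
120 ÷ 2 = 60 beats.

60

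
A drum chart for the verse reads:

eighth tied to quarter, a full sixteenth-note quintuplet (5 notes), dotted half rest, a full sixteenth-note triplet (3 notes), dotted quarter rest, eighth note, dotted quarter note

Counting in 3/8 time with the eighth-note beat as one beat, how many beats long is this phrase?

One eighth-note beat = 2 sixteenth notes.
Convert each value to sixteenth notes: eighth tied to quarter (eighth + quarter) = 6; a full sixteenth-note quintuplet (5 notes) (five quintuplet sixteenths span one quarter) = 4; dotted half rest = 12; a full sixteenth-note triplet (3 notes) (three triplet sixteenths span one eighth) = 2; dotted quarter rest = 6; eighth note = 2; dotted quarter note = 6.
Sum: 6 + 4 + 12 + 2 + 6 + 2 + 6 = 38.
38 ÷ 2 = 19 beats.

19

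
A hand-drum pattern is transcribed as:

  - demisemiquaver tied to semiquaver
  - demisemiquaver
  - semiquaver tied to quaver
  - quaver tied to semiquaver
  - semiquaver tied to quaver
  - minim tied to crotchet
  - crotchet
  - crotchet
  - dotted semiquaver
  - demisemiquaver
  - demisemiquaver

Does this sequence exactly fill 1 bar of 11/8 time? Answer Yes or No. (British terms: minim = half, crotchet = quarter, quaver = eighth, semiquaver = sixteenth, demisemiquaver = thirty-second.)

No

One bar of 11/8 = 44 thirty-second notes.
Each duration in thirty-second notes: demisemiquaver tied to semiquaver (demisemiquaver + semiquaver) = 3; demisemiquaver = 1; semiquaver tied to quaver (semiquaver + quaver) = 6; quaver tied to semiquaver (quaver + semiquaver) = 6; semiquaver tied to quaver (semiquaver + quaver) = 6; minim tied to crotchet (minim + crotchet) = 24; crotchet = 8; crotchet = 8; dotted semiquaver = 3; demisemiquaver = 1; demisemiquaver = 1.
Total: 3 + 1 + 6 + 6 + 6 + 24 + 8 + 8 + 3 + 1 + 1 = 67.
67 exceeds 44, so the answer is No.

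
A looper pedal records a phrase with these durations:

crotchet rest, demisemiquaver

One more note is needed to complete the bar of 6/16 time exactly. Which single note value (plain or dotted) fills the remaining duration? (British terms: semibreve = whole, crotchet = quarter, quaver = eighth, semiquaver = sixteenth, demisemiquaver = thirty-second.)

The bar of 6/16 = 12 thirty-second notes.
Each duration in thirty-second notes: crotchet rest = 8; demisemiquaver = 1.
Total: 8 + 1 = 9.
Remaining: 12 − 9 = 3 thirty-second notes, which is a dotted sixteenth note.

dotted sixteenth note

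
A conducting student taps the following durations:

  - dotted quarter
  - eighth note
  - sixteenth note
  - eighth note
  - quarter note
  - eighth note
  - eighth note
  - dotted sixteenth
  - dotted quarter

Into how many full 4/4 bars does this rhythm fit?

1

One bar of 4/4 = 32 thirty-second notes.
Each duration in thirty-second notes: dotted quarter = 12; eighth note = 4; sixteenth note = 2; eighth note = 4; quarter note = 8; eighth note = 4; eighth note = 4; dotted sixteenth = 3; dotted quarter = 12.
Altogether 12 + 4 + 2 + 4 + 8 + 4 + 4 + 3 + 12 = 53.
53 ÷ 32 = 1 complete bar with 21 left over.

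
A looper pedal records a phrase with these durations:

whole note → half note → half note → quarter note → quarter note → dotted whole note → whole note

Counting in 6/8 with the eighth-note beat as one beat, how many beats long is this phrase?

40

One eighth-note beat = 2 sixteenth notes.
Convert each value to sixteenth notes: whole note = 16; half note = 8; half note = 8; quarter note = 4; quarter note = 4; dotted whole note = 24; whole note = 16.
Altogether 16 + 8 + 8 + 4 + 4 + 24 + 16 = 80.
80 ÷ 2 = 40 beats.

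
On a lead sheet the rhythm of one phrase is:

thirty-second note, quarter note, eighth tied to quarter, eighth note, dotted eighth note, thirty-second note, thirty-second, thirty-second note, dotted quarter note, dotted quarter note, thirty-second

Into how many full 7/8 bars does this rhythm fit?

One bar of 7/8 = 28 thirty-second notes.
Each duration in thirty-second notes: thirty-second note = 1; quarter note = 8; eighth tied to quarter (eighth + quarter) = 12; eighth note = 4; dotted eighth note = 6; thirty-second note = 1; thirty-second = 1; thirty-second note = 1; dotted quarter note = 12; dotted quarter note = 12; thirty-second = 1.
Sum: 1 + 8 + 12 + 4 + 6 + 1 + 1 + 1 + 12 + 12 + 1 = 59.
59 ÷ 28 = 2 complete bars with 3 left over.

2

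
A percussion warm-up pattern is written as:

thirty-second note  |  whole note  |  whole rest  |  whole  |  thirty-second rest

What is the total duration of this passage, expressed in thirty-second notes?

Working in thirty-second notes: thirty-second note = 1; whole note = 32; whole rest = 32; whole = 32; thirty-second rest = 1.
Altogether 1 + 32 + 32 + 32 + 1 = 98 thirty-second notes.

98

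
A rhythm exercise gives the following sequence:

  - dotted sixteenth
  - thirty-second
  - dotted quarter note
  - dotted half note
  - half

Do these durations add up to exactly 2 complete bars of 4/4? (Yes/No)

One bar of 4/4 = 32 thirty-second notes, so 2 bars = 64.
Working in thirty-second notes: dotted sixteenth = 3; thirty-second = 1; dotted quarter note = 12; dotted half note = 24; half = 16.
Adding: 3 + 1 + 12 + 24 + 16 = 56.
56 falls short of 64, so the answer is No.

No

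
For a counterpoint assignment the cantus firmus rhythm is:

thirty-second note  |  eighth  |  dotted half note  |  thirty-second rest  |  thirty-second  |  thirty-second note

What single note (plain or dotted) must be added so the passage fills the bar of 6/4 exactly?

half note

The bar of 6/4 = 48 thirty-second notes.
Working in thirty-second notes: thirty-second note = 1; eighth = 4; dotted half note = 24; thirty-second rest = 1; thirty-second = 1; thirty-second note = 1.
Altogether 1 + 4 + 24 + 1 + 1 + 1 = 32.
Remaining: 48 − 32 = 16 thirty-second notes, which is a half note.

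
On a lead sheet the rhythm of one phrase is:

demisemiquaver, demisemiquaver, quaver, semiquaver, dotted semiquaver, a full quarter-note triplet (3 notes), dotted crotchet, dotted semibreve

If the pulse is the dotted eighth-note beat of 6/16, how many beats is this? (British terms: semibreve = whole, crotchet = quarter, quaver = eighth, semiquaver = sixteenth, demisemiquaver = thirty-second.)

One dotted eighth-note beat = 6 thirty-second notes.
In thirty-second notes: demisemiquaver = 1; demisemiquaver = 1; quaver = 4; semiquaver = 2; dotted semiquaver = 3; a full quarter-note triplet (3 notes) (three triplet quarters span one half) = 16; dotted crotchet = 12; dotted semibreve = 48.
Altogether 1 + 1 + 4 + 2 + 3 + 16 + 12 + 48 = 87.
87 ÷ 6 = 14.5 beats.

14.5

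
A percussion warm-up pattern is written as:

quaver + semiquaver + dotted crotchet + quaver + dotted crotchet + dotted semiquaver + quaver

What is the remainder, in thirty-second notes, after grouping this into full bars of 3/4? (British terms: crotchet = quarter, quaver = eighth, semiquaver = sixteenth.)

One bar of 3/4 = 24 thirty-second notes.
Express everything in thirty-second notes: quaver = 4; semiquaver = 2; dotted crotchet = 12; quaver = 4; dotted crotchet = 12; dotted semiquaver = 3; quaver = 4.
Sum: 4 + 2 + 12 + 4 + 12 + 3 + 4 = 41.
41 ÷ 24 = 1 complete bar with 17 thirty-second notes remaining.

17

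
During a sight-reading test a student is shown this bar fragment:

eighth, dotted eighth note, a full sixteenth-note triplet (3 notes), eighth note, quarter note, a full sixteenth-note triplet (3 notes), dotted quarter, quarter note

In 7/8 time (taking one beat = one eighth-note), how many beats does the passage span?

12.5

One eighth-note beat = 2 sixteenth notes.
In sixteenth notes: eighth = 2; dotted eighth note = 3; a full sixteenth-note triplet (3 notes) (three triplet sixteenths span one eighth) = 2; eighth note = 2; quarter note = 4; a full sixteenth-note triplet (3 notes) (three triplet sixteenths span one eighth) = 2; dotted quarter = 6; quarter note = 4.
Adding: 2 + 3 + 2 + 2 + 4 + 2 + 6 + 4 = 25.
25 ÷ 2 = 12.5 beats.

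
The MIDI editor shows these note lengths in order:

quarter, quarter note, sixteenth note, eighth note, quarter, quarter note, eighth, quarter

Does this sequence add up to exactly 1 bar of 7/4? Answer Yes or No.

No

One bar of 7/4 = 28 sixteenth notes.
Working in sixteenth notes: quarter = 4; quarter note = 4; sixteenth note = 1; eighth note = 2; quarter = 4; quarter note = 4; eighth = 2; quarter = 4.
Altogether 4 + 4 + 1 + 2 + 4 + 4 + 2 + 4 = 25.
25 falls short of 28, so the answer is No.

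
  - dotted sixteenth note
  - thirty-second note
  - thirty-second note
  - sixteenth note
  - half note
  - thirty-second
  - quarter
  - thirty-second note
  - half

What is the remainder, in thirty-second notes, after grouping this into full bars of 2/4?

One bar of 2/4 = 16 thirty-second notes.
Working in thirty-second notes: dotted sixteenth note = 3; thirty-second note = 1; thirty-second note = 1; sixteenth note = 2; half note = 16; thirty-second = 1; quarter = 8; thirty-second note = 1; half = 16.
Altogether 3 + 1 + 1 + 2 + 16 + 1 + 8 + 1 + 16 = 49.
49 ÷ 16 = 3 complete bars with 1 thirty-second note remaining.

1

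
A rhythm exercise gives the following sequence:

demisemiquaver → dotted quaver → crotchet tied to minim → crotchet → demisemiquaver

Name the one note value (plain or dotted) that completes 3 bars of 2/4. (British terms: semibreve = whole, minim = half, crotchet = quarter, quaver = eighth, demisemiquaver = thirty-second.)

quarter note

3 bars of 2/4 = 48 thirty-second notes.
Working in thirty-second notes: demisemiquaver = 1; dotted quaver = 6; crotchet tied to minim (crotchet + minim) = 24; crotchet = 8; demisemiquaver = 1.
Total: 1 + 6 + 24 + 8 + 1 = 40.
Remaining: 48 − 40 = 8 thirty-second notes, which is a quarter note.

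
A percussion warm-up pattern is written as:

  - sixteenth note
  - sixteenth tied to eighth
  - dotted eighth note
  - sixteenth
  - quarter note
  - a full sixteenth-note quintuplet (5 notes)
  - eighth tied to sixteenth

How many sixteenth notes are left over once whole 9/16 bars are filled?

One bar of 9/16 = 9 sixteenth notes.
Each duration in sixteenth notes: sixteenth note = 1; sixteenth tied to eighth (sixteenth + eighth) = 3; dotted eighth note = 3; sixteenth = 1; quarter note = 4; a full sixteenth-note quintuplet (5 notes) (five quintuplet sixteenths span one quarter) = 4; eighth tied to sixteenth (eighth + sixteenth) = 3.
Total: 1 + 3 + 3 + 1 + 4 + 4 + 3 = 19.
19 ÷ 9 = 2 complete bars with 1 sixteenth note remaining.

1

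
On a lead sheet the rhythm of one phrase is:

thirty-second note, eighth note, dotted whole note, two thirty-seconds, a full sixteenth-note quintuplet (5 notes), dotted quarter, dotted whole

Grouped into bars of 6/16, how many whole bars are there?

10

One bar of 6/16 = 12 thirty-second notes.
Express everything in thirty-second notes: thirty-second note = 1; eighth note = 4; dotted whole note = 48; thirty-second = 1; thirty-second = 1; a full sixteenth-note quintuplet (5 notes) (five quintuplet sixteenths span one quarter) = 8; dotted quarter = 12; dotted whole = 48.
Sum: 1 + 4 + 48 + 1 + 1 + 8 + 12 + 48 = 123.
123 ÷ 12 = 10 complete bars with 3 left over.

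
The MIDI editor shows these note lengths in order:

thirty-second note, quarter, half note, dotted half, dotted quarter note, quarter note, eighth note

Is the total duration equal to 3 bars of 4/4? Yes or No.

One bar of 4/4 = 32 thirty-second notes, so 3 bars = 96.
Each duration in thirty-second notes: thirty-second note = 1; quarter = 8; half note = 16; dotted half = 24; dotted quarter note = 12; quarter note = 8; eighth note = 4.
Altogether 1 + 8 + 16 + 24 + 12 + 8 + 4 = 73.
73 falls short of 96, so the answer is No.

No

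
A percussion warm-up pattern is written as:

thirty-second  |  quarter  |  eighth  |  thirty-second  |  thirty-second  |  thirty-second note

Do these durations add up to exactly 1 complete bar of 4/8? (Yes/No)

One bar of 4/8 = 16 thirty-second notes.
In thirty-second notes: thirty-second = 1; quarter = 8; eighth = 4; thirty-second = 1; thirty-second = 1; thirty-second note = 1.
Altogether 1 + 8 + 4 + 1 + 1 + 1 = 16.
16 equals 16, so the answer is Yes.

Yes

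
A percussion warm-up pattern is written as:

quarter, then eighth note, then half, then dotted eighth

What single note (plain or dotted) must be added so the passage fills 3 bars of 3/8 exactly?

sixteenth note

3 bars of 3/8 = 18 sixteenth notes.
In sixteenth notes: quarter = 4; eighth note = 2; half = 8; dotted eighth = 3.
Total: 4 + 2 + 8 + 3 = 17.
Remaining: 18 − 17 = 1 sixteenth note, which is a sixteenth note.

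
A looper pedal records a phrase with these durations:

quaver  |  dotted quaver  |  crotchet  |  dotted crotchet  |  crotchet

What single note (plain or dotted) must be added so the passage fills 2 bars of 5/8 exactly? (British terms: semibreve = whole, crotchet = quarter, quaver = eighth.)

2 bars of 5/8 = 20 sixteenth notes.
Each duration in sixteenth notes: quaver = 2; dotted quaver = 3; crotchet = 4; dotted crotchet = 6; crotchet = 4.
Sum: 2 + 3 + 4 + 6 + 4 = 19.
Remaining: 20 − 19 = 1 sixteenth note, which is a sixteenth note.

sixteenth note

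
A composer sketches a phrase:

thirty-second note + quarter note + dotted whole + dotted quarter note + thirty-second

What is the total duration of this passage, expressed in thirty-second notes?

In thirty-second notes: thirty-second note = 1; quarter note = 8; dotted whole = 48; dotted quarter note = 12; thirty-second = 1.
Sum: 1 + 8 + 48 + 12 + 1 = 70 thirty-second notes.

70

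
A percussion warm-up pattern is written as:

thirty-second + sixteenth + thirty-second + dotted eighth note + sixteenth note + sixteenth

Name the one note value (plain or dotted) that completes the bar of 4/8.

sixteenth note

The bar of 4/8 = 16 thirty-second notes.
Each duration in thirty-second notes: thirty-second = 1; sixteenth = 2; thirty-second = 1; dotted eighth note = 6; sixteenth note = 2; sixteenth = 2.
Altogether 1 + 2 + 1 + 6 + 2 + 2 = 14.
Remaining: 16 − 14 = 2 thirty-second notes, which is a sixteenth note.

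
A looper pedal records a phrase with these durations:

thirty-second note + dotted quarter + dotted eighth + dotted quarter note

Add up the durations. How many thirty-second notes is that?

31

Each duration in thirty-second notes: thirty-second note = 1; dotted quarter = 12; dotted eighth = 6; dotted quarter note = 12.
Sum: 1 + 12 + 6 + 12 = 31 thirty-second notes.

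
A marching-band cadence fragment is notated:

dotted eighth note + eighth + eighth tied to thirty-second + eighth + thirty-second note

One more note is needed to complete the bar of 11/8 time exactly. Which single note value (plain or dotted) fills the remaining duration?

dotted half note

The bar of 11/8 = 44 thirty-second notes.
Convert each value to thirty-second notes: dotted eighth note = 6; eighth = 4; eighth tied to thirty-second (eighth + thirty-second) = 5; eighth = 4; thirty-second note = 1.
Altogether 6 + 4 + 5 + 4 + 1 = 20.
Remaining: 44 − 20 = 24 thirty-second notes, which is a dotted half note.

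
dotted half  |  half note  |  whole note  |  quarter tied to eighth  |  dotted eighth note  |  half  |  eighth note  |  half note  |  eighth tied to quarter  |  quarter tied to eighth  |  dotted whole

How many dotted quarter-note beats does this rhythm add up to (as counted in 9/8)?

16.5

One dotted quarter-note beat = 6 sixteenth notes.
Working in sixteenth notes: dotted half = 12; half note = 8; whole note = 16; quarter tied to eighth (quarter + eighth) = 6; dotted eighth note = 3; half = 8; eighth note = 2; half note = 8; eighth tied to quarter (eighth + quarter) = 6; quarter tied to eighth (quarter + eighth) = 6; dotted whole = 24.
Adding: 12 + 8 + 16 + 6 + 3 + 8 + 2 + 8 + 6 + 6 + 24 = 99.
99 ÷ 6 = 16.5 beats.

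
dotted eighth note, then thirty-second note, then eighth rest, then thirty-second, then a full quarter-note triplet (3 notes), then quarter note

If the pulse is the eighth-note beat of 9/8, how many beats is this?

One eighth-note beat = 4 thirty-second notes.
Express everything in thirty-second notes: dotted eighth note = 6; thirty-second note = 1; eighth rest = 4; thirty-second = 1; a full quarter-note triplet (3 notes) (three triplet quarters span one half) = 16; quarter note = 8.
Total: 6 + 1 + 4 + 1 + 16 + 8 = 36.
36 ÷ 4 = 9 beats.

9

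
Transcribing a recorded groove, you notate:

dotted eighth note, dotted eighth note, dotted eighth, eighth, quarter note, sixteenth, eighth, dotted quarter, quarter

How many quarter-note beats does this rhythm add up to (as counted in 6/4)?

7

One quarter-note beat = 4 sixteenth notes.
Convert each value to sixteenth notes: dotted eighth note = 3; dotted eighth note = 3; dotted eighth = 3; eighth = 2; quarter note = 4; sixteenth = 1; eighth = 2; dotted quarter = 6; quarter = 4.
Altogether 3 + 3 + 3 + 2 + 4 + 1 + 2 + 6 + 4 = 28.
28 ÷ 4 = 7 beats.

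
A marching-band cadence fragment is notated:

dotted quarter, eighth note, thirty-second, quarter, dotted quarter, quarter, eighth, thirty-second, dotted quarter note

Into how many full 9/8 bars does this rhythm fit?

1

One bar of 9/8 = 36 thirty-second notes.
Express everything in thirty-second notes: dotted quarter = 12; eighth note = 4; thirty-second = 1; quarter = 8; dotted quarter = 12; quarter = 8; eighth = 4; thirty-second = 1; dotted quarter note = 12.
Altogether 12 + 4 + 1 + 8 + 12 + 8 + 4 + 1 + 12 = 62.
62 ÷ 36 = 1 complete bar with 26 left over.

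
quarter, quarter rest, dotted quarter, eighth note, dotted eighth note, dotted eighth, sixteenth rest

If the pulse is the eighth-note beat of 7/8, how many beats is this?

One eighth-note beat = 2 sixteenth notes.
Each duration in sixteenth notes: quarter = 4; quarter rest = 4; dotted quarter = 6; eighth note = 2; dotted eighth note = 3; dotted eighth = 3; sixteenth rest = 1.
Adding: 4 + 4 + 6 + 2 + 3 + 3 + 1 = 23.
23 ÷ 2 = 11.5 beats.

11.5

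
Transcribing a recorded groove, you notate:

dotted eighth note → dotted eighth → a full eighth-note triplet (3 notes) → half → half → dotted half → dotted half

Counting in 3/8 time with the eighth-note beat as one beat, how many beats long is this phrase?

25

One eighth-note beat = 2 sixteenth notes.
In sixteenth notes: dotted eighth note = 3; dotted eighth = 3; a full eighth-note triplet (3 notes) (three triplet eighths span one quarter) = 4; half = 8; half = 8; dotted half = 12; dotted half = 12.
Sum: 3 + 3 + 4 + 8 + 8 + 12 + 12 = 50.
50 ÷ 2 = 25 beats.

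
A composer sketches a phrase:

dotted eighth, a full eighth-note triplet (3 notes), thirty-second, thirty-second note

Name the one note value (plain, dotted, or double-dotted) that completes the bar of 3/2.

whole note

The bar of 3/2 = 48 thirty-second notes.
In thirty-second notes: dotted eighth = 6; a full eighth-note triplet (3 notes) (three triplet eighths span one quarter) = 8; thirty-second = 1; thirty-second note = 1.
Altogether 6 + 8 + 1 + 1 = 16.
Remaining: 48 − 16 = 32 thirty-second notes, which is a whole note.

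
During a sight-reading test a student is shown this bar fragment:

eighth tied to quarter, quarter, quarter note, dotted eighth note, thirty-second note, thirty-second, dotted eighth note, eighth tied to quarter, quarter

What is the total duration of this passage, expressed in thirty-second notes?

Convert each value to thirty-second notes: eighth tied to quarter (eighth + quarter) = 12; quarter = 8; quarter note = 8; dotted eighth note = 6; thirty-second note = 1; thirty-second = 1; dotted eighth note = 6; eighth tied to quarter (eighth + quarter) = 12; quarter = 8.
Altogether 12 + 8 + 8 + 6 + 1 + 1 + 6 + 12 + 8 = 62 thirty-second notes.

62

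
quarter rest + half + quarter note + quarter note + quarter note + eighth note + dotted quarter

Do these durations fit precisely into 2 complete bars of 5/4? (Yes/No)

One bar of 5/4 = 10 eighth notes, so 2 bars = 20.
In eighth notes: quarter rest = 2; half = 4; quarter note = 2; quarter note = 2; quarter note = 2; eighth note = 1; dotted quarter = 3.
Altogether 2 + 4 + 2 + 2 + 2 + 1 + 3 = 16.
16 falls short of 20, so the answer is No.

No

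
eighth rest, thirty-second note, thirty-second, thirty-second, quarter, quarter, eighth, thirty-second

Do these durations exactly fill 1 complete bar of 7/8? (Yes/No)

Yes

One bar of 7/8 = 28 thirty-second notes.
In thirty-second notes: eighth rest = 4; thirty-second note = 1; thirty-second = 1; thirty-second = 1; quarter = 8; quarter = 8; eighth = 4; thirty-second = 1.
Adding: 4 + 1 + 1 + 1 + 8 + 8 + 4 + 1 = 28.
28 equals 28, so the answer is Yes.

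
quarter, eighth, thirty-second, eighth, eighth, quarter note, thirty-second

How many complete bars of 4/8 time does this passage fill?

1

One bar of 4/8 = 16 thirty-second notes.
Each duration in thirty-second notes: quarter = 8; eighth = 4; thirty-second = 1; eighth = 4; eighth = 4; quarter note = 8; thirty-second = 1.
Sum: 8 + 4 + 1 + 4 + 4 + 8 + 1 = 30.
30 ÷ 16 = 1 complete bar with 14 left over.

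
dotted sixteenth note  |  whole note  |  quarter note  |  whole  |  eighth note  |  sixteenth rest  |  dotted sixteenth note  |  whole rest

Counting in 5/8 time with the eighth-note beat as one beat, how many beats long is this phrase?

29

One eighth-note beat = 4 thirty-second notes.
Convert each value to thirty-second notes: dotted sixteenth note = 3; whole note = 32; quarter note = 8; whole = 32; eighth note = 4; sixteenth rest = 2; dotted sixteenth note = 3; whole rest = 32.
Adding: 3 + 32 + 8 + 32 + 4 + 2 + 3 + 32 = 116.
116 ÷ 4 = 29 beats.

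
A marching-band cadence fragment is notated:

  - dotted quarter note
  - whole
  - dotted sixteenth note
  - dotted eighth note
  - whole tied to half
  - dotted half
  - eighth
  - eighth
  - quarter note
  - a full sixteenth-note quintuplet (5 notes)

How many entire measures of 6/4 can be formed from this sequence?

One bar of 6/4 = 48 thirty-second notes.
In thirty-second notes: dotted quarter note = 12; whole = 32; dotted sixteenth note = 3; dotted eighth note = 6; whole tied to half (whole + half) = 48; dotted half = 24; eighth = 4; eighth = 4; quarter note = 8; a full sixteenth-note quintuplet (5 notes) (five quintuplet sixteenths span one quarter) = 8.
Sum: 12 + 32 + 3 + 6 + 48 + 24 + 4 + 4 + 8 + 8 = 149.
149 ÷ 48 = 3 complete bars with 5 left over.

3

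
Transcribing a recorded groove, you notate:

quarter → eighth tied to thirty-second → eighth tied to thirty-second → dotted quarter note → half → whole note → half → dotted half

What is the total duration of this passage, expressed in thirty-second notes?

118

Express everything in thirty-second notes: quarter = 8; eighth tied to thirty-second (eighth + thirty-second) = 5; eighth tied to thirty-second (eighth + thirty-second) = 5; dotted quarter note = 12; half = 16; whole note = 32; half = 16; dotted half = 24.
Sum: 8 + 5 + 5 + 12 + 16 + 32 + 16 + 24 = 118 thirty-second notes.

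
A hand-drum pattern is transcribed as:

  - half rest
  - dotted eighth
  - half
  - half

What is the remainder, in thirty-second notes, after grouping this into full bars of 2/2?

One bar of 2/2 = 16 sixteenth notes.
In sixteenth notes: half rest = 8; dotted eighth = 3; half = 8; half = 8.
Adding: 8 + 3 + 8 + 8 = 27.
27 ÷ 16 = 1 complete bar with 11 sixteenth notes remaining = 22 thirty-second notes.

22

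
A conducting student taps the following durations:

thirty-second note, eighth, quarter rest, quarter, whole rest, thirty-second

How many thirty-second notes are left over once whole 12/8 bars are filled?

6

One bar of 12/8 = 48 thirty-second notes.
Express everything in thirty-second notes: thirty-second note = 1; eighth = 4; quarter rest = 8; quarter = 8; whole rest = 32; thirty-second = 1.
Altogether 1 + 4 + 8 + 8 + 32 + 1 = 54.
54 ÷ 48 = 1 complete bar with 6 thirty-second notes remaining.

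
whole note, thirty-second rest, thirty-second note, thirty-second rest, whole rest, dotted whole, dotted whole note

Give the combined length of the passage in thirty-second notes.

163

In thirty-second notes: whole note = 32; thirty-second rest = 1; thirty-second note = 1; thirty-second rest = 1; whole rest = 32; dotted whole = 48; dotted whole note = 48.
Altogether 32 + 1 + 1 + 1 + 32 + 48 + 48 = 163 thirty-second notes.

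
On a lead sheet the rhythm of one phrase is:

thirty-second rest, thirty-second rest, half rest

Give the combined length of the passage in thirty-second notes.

Each duration in thirty-second notes: thirty-second rest = 1; thirty-second rest = 1; half rest = 16.
Altogether 1 + 1 + 16 = 18 thirty-second notes.

18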